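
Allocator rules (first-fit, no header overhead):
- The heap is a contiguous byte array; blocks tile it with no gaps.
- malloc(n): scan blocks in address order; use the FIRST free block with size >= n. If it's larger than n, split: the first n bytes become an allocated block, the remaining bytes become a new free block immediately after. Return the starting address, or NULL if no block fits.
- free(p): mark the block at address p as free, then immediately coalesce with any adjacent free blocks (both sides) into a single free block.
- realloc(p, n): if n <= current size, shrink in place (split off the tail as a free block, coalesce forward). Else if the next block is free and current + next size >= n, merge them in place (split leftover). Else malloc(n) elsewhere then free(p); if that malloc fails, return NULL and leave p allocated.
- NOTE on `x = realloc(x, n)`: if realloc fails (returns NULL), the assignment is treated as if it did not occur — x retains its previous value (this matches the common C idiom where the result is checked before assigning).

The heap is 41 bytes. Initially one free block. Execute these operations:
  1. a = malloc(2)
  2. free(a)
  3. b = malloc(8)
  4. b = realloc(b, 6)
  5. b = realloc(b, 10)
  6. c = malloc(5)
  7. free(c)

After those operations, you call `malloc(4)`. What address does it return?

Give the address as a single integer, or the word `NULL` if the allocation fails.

Answer: 10

Derivation:
Op 1: a = malloc(2) -> a = 0; heap: [0-1 ALLOC][2-40 FREE]
Op 2: free(a) -> (freed a); heap: [0-40 FREE]
Op 3: b = malloc(8) -> b = 0; heap: [0-7 ALLOC][8-40 FREE]
Op 4: b = realloc(b, 6) -> b = 0; heap: [0-5 ALLOC][6-40 FREE]
Op 5: b = realloc(b, 10) -> b = 0; heap: [0-9 ALLOC][10-40 FREE]
Op 6: c = malloc(5) -> c = 10; heap: [0-9 ALLOC][10-14 ALLOC][15-40 FREE]
Op 7: free(c) -> (freed c); heap: [0-9 ALLOC][10-40 FREE]
malloc(4): first-fit scan over [0-9 ALLOC][10-40 FREE] -> 10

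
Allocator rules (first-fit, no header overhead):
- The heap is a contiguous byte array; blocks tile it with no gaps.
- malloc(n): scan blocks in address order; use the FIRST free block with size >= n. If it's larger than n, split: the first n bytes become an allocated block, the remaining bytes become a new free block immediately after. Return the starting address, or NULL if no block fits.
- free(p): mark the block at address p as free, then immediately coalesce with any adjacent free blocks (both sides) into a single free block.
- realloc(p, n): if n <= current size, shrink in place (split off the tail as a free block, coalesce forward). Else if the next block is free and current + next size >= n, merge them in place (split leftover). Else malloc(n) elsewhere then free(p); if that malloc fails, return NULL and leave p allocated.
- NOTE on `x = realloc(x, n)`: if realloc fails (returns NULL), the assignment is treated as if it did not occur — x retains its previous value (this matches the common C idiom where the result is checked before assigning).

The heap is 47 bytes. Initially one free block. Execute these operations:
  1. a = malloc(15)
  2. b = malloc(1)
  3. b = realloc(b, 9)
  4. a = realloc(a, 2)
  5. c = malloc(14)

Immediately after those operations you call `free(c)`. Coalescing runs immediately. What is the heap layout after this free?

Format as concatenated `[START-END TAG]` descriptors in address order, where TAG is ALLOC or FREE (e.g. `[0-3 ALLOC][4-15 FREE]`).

Answer: [0-1 ALLOC][2-14 FREE][15-23 ALLOC][24-46 FREE]

Derivation:
Op 1: a = malloc(15) -> a = 0; heap: [0-14 ALLOC][15-46 FREE]
Op 2: b = malloc(1) -> b = 15; heap: [0-14 ALLOC][15-15 ALLOC][16-46 FREE]
Op 3: b = realloc(b, 9) -> b = 15; heap: [0-14 ALLOC][15-23 ALLOC][24-46 FREE]
Op 4: a = realloc(a, 2) -> a = 0; heap: [0-1 ALLOC][2-14 FREE][15-23 ALLOC][24-46 FREE]
Op 5: c = malloc(14) -> c = 24; heap: [0-1 ALLOC][2-14 FREE][15-23 ALLOC][24-37 ALLOC][38-46 FREE]
free(c): c = 24 -> block [24-37 ALLOC]; mark free, coalesce with adjacent free neighbors -> [0-1 ALLOC][2-14 FREE][15-23 ALLOC][24-46 FREE]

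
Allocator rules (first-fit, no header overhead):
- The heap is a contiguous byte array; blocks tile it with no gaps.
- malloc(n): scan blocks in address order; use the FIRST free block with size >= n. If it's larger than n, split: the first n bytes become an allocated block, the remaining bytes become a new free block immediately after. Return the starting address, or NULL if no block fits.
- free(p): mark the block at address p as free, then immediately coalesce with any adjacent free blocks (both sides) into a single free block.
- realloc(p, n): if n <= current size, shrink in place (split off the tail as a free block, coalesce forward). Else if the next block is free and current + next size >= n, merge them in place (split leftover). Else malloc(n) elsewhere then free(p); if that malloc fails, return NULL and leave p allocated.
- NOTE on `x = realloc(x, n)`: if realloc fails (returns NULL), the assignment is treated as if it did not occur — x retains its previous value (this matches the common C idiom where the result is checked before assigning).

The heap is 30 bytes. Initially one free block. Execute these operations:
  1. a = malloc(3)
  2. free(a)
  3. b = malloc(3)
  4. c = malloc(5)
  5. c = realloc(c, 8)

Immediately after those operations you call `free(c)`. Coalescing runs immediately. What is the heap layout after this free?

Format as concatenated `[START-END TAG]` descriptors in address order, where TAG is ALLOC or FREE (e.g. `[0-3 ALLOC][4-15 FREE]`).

Op 1: a = malloc(3) -> a = 0; heap: [0-2 ALLOC][3-29 FREE]
Op 2: free(a) -> (freed a); heap: [0-29 FREE]
Op 3: b = malloc(3) -> b = 0; heap: [0-2 ALLOC][3-29 FREE]
Op 4: c = malloc(5) -> c = 3; heap: [0-2 ALLOC][3-7 ALLOC][8-29 FREE]
Op 5: c = realloc(c, 8) -> c = 3; heap: [0-2 ALLOC][3-10 ALLOC][11-29 FREE]
free(c): c = 3 -> block [3-10 ALLOC]; mark free, coalesce with adjacent free neighbors -> [0-2 ALLOC][3-29 FREE]

Answer: [0-2 ALLOC][3-29 FREE]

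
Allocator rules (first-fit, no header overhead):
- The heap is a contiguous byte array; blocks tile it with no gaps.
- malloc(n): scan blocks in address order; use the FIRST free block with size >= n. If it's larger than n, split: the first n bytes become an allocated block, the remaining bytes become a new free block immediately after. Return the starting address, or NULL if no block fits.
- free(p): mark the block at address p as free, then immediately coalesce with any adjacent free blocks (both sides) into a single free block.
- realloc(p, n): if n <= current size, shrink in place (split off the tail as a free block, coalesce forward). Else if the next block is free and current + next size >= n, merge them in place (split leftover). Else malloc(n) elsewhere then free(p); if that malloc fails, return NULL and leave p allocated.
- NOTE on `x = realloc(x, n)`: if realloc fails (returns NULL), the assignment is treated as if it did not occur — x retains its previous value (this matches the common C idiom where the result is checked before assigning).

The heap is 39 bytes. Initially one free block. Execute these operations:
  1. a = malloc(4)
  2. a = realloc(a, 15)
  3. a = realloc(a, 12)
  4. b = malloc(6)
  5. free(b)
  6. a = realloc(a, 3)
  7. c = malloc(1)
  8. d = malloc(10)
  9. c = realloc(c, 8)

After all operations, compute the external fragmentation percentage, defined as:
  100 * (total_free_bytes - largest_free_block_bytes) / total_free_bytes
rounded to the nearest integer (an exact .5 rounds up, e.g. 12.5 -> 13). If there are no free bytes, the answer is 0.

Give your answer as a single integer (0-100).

Answer: 6

Derivation:
Op 1: a = malloc(4) -> a = 0; heap: [0-3 ALLOC][4-38 FREE]
Op 2: a = realloc(a, 15) -> a = 0; heap: [0-14 ALLOC][15-38 FREE]
Op 3: a = realloc(a, 12) -> a = 0; heap: [0-11 ALLOC][12-38 FREE]
Op 4: b = malloc(6) -> b = 12; heap: [0-11 ALLOC][12-17 ALLOC][18-38 FREE]
Op 5: free(b) -> (freed b); heap: [0-11 ALLOC][12-38 FREE]
Op 6: a = realloc(a, 3) -> a = 0; heap: [0-2 ALLOC][3-38 FREE]
Op 7: c = malloc(1) -> c = 3; heap: [0-2 ALLOC][3-3 ALLOC][4-38 FREE]
Op 8: d = malloc(10) -> d = 4; heap: [0-2 ALLOC][3-3 ALLOC][4-13 ALLOC][14-38 FREE]
Op 9: c = realloc(c, 8) -> c = 14; heap: [0-2 ALLOC][3-3 FREE][4-13 ALLOC][14-21 ALLOC][22-38 FREE]
Free blocks: [1 17] total_free=18 largest=17 -> 100*(18-17)/18 = 100/18 ≈ 5.556 -> rounds to 6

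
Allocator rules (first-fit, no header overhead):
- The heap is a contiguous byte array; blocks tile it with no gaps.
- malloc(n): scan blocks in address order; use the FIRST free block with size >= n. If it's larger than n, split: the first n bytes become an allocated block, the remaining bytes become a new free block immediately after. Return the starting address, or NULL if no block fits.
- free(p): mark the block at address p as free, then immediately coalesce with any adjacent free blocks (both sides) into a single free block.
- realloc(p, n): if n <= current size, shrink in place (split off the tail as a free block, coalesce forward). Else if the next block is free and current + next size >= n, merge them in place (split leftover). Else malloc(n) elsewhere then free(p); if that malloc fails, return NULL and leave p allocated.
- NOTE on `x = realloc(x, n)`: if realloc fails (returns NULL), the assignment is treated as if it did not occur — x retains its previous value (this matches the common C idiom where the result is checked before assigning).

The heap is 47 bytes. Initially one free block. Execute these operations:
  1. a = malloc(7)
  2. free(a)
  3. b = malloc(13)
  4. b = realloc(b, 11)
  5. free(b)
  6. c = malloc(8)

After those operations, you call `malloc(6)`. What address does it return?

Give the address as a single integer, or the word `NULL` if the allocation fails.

Op 1: a = malloc(7) -> a = 0; heap: [0-6 ALLOC][7-46 FREE]
Op 2: free(a) -> (freed a); heap: [0-46 FREE]
Op 3: b = malloc(13) -> b = 0; heap: [0-12 ALLOC][13-46 FREE]
Op 4: b = realloc(b, 11) -> b = 0; heap: [0-10 ALLOC][11-46 FREE]
Op 5: free(b) -> (freed b); heap: [0-46 FREE]
Op 6: c = malloc(8) -> c = 0; heap: [0-7 ALLOC][8-46 FREE]
malloc(6): first-fit scan over [0-7 ALLOC][8-46 FREE] -> 8

Answer: 8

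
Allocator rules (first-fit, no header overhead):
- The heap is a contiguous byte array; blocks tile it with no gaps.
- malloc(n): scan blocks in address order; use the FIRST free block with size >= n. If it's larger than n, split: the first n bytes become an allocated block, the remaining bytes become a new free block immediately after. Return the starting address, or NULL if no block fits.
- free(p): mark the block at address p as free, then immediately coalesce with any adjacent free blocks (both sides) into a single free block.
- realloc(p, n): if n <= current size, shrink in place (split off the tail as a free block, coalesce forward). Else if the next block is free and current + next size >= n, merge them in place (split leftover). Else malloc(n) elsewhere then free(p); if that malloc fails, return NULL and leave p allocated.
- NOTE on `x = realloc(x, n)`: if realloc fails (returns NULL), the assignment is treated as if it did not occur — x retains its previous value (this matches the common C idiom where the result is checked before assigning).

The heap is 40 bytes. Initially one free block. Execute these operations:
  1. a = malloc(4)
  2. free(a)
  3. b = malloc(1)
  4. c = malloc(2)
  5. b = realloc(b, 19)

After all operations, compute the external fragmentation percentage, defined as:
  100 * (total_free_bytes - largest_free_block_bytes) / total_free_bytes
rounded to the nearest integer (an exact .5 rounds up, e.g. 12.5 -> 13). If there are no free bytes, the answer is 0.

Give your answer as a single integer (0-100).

Answer: 5

Derivation:
Op 1: a = malloc(4) -> a = 0; heap: [0-3 ALLOC][4-39 FREE]
Op 2: free(a) -> (freed a); heap: [0-39 FREE]
Op 3: b = malloc(1) -> b = 0; heap: [0-0 ALLOC][1-39 FREE]
Op 4: c = malloc(2) -> c = 1; heap: [0-0 ALLOC][1-2 ALLOC][3-39 FREE]
Op 5: b = realloc(b, 19) -> b = 3; heap: [0-0 FREE][1-2 ALLOC][3-21 ALLOC][22-39 FREE]
Free blocks: [1 18] total_free=19 largest=18 -> 100*(19-18)/19 = 100/19 ≈ 5.263 -> rounds to 5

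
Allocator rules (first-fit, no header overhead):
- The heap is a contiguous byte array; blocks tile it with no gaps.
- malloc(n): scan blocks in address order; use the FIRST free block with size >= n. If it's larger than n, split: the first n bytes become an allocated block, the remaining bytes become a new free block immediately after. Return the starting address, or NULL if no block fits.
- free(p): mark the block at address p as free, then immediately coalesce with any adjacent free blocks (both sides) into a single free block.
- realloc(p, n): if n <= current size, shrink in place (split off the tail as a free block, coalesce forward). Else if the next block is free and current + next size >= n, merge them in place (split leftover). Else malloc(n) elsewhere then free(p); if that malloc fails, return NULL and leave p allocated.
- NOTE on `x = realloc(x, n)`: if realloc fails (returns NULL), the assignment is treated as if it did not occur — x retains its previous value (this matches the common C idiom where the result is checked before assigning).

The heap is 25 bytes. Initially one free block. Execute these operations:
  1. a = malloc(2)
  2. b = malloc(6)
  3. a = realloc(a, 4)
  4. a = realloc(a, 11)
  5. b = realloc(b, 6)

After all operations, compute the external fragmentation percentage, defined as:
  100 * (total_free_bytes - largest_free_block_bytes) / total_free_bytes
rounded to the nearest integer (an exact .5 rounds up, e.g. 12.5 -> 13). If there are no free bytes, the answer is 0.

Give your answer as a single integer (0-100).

Answer: 25

Derivation:
Op 1: a = malloc(2) -> a = 0; heap: [0-1 ALLOC][2-24 FREE]
Op 2: b = malloc(6) -> b = 2; heap: [0-1 ALLOC][2-7 ALLOC][8-24 FREE]
Op 3: a = realloc(a, 4) -> a = 8; heap: [0-1 FREE][2-7 ALLOC][8-11 ALLOC][12-24 FREE]
Op 4: a = realloc(a, 11) -> a = 8; heap: [0-1 FREE][2-7 ALLOC][8-18 ALLOC][19-24 FREE]
Op 5: b = realloc(b, 6) -> b = 2; heap: [0-1 FREE][2-7 ALLOC][8-18 ALLOC][19-24 FREE]
Free blocks: [2 6] total_free=8 largest=6 -> 100*(8-6)/8 = 200/8 = 25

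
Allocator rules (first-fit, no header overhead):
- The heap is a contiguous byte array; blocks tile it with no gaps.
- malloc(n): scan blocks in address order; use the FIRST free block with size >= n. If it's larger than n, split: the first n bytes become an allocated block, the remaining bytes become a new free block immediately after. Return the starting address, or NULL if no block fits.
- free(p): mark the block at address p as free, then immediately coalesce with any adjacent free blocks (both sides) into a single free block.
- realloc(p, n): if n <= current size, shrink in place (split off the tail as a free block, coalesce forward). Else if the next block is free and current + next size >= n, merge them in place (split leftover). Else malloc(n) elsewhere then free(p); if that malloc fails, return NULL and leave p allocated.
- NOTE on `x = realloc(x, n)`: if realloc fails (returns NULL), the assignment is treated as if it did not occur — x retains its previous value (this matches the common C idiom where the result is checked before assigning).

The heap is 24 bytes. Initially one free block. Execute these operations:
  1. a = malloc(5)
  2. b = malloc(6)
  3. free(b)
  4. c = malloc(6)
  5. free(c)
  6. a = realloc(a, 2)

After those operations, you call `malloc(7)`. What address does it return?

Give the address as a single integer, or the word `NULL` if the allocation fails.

Answer: 2

Derivation:
Op 1: a = malloc(5) -> a = 0; heap: [0-4 ALLOC][5-23 FREE]
Op 2: b = malloc(6) -> b = 5; heap: [0-4 ALLOC][5-10 ALLOC][11-23 FREE]
Op 3: free(b) -> (freed b); heap: [0-4 ALLOC][5-23 FREE]
Op 4: c = malloc(6) -> c = 5; heap: [0-4 ALLOC][5-10 ALLOC][11-23 FREE]
Op 5: free(c) -> (freed c); heap: [0-4 ALLOC][5-23 FREE]
Op 6: a = realloc(a, 2) -> a = 0; heap: [0-1 ALLOC][2-23 FREE]
malloc(7): first-fit scan over [0-1 ALLOC][2-23 FREE] -> 2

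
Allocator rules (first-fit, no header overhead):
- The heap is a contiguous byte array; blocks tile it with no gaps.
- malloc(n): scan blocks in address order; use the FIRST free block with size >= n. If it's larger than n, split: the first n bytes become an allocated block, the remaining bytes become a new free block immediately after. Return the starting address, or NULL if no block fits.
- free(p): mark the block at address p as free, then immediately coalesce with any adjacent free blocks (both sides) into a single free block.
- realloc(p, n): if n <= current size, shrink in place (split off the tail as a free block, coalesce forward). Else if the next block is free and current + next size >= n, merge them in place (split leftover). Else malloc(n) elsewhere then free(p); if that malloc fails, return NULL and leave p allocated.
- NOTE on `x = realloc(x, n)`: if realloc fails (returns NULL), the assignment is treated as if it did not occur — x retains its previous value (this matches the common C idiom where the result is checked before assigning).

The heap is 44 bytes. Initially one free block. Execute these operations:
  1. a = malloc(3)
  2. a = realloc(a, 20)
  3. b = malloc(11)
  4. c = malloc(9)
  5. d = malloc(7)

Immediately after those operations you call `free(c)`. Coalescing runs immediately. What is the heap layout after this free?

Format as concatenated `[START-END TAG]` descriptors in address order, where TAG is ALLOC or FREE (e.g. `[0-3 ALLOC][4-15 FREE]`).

Answer: [0-19 ALLOC][20-30 ALLOC][31-43 FREE]

Derivation:
Op 1: a = malloc(3) -> a = 0; heap: [0-2 ALLOC][3-43 FREE]
Op 2: a = realloc(a, 20) -> a = 0; heap: [0-19 ALLOC][20-43 FREE]
Op 3: b = malloc(11) -> b = 20; heap: [0-19 ALLOC][20-30 ALLOC][31-43 FREE]
Op 4: c = malloc(9) -> c = 31; heap: [0-19 ALLOC][20-30 ALLOC][31-39 ALLOC][40-43 FREE]
Op 5: d = malloc(7) -> d = NULL; heap: [0-19 ALLOC][20-30 ALLOC][31-39 ALLOC][40-43 FREE]
free(c): c = 31 -> block [31-39 ALLOC]; mark free, coalesce with adjacent free neighbors -> [0-19 ALLOC][20-30 ALLOC][31-43 FREE]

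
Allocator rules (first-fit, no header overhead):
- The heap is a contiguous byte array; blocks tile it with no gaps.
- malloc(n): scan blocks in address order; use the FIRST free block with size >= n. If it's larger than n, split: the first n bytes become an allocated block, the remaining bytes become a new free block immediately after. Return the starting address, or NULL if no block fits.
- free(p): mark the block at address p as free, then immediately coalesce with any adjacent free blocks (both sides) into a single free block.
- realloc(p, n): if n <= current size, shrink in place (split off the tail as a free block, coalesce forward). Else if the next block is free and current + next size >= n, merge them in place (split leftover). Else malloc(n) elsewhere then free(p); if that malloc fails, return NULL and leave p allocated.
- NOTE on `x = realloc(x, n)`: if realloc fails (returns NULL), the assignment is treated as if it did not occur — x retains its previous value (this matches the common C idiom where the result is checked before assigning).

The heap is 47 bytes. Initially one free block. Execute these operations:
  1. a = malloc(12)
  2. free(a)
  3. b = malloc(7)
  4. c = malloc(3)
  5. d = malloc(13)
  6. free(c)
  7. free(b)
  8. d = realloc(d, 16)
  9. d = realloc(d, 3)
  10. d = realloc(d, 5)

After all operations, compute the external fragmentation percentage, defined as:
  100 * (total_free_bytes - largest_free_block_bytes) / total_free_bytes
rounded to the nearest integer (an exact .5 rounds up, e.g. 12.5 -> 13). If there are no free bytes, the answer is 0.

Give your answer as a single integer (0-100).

Answer: 24

Derivation:
Op 1: a = malloc(12) -> a = 0; heap: [0-11 ALLOC][12-46 FREE]
Op 2: free(a) -> (freed a); heap: [0-46 FREE]
Op 3: b = malloc(7) -> b = 0; heap: [0-6 ALLOC][7-46 FREE]
Op 4: c = malloc(3) -> c = 7; heap: [0-6 ALLOC][7-9 ALLOC][10-46 FREE]
Op 5: d = malloc(13) -> d = 10; heap: [0-6 ALLOC][7-9 ALLOC][10-22 ALLOC][23-46 FREE]
Op 6: free(c) -> (freed c); heap: [0-6 ALLOC][7-9 FREE][10-22 ALLOC][23-46 FREE]
Op 7: free(b) -> (freed b); heap: [0-9 FREE][10-22 ALLOC][23-46 FREE]
Op 8: d = realloc(d, 16) -> d = 10; heap: [0-9 FREE][10-25 ALLOC][26-46 FREE]
Op 9: d = realloc(d, 3) -> d = 10; heap: [0-9 FREE][10-12 ALLOC][13-46 FREE]
Op 10: d = realloc(d, 5) -> d = 10; heap: [0-9 FREE][10-14 ALLOC][15-46 FREE]
Free blocks: [10 32] total_free=42 largest=32 -> 100*(42-32)/42 = 1000/42 ≈ 23.810 -> rounds to 24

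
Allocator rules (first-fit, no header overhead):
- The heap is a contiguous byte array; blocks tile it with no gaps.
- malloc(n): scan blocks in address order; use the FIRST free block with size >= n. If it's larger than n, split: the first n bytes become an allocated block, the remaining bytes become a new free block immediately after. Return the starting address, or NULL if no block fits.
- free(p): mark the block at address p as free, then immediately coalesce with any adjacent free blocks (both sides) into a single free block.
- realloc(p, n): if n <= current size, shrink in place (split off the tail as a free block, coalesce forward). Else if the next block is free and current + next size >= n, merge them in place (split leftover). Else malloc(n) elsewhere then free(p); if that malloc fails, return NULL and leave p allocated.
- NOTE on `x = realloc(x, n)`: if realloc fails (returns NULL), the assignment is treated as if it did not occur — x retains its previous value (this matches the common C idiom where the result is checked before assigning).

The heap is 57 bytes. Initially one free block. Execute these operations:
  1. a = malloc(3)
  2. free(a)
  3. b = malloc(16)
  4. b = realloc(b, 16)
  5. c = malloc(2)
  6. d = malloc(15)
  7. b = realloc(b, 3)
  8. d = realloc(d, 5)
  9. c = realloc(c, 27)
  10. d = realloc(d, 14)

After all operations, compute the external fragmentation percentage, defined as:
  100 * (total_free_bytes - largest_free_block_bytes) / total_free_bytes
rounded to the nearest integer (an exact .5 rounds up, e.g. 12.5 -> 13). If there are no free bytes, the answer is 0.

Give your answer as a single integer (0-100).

Op 1: a = malloc(3) -> a = 0; heap: [0-2 ALLOC][3-56 FREE]
Op 2: free(a) -> (freed a); heap: [0-56 FREE]
Op 3: b = malloc(16) -> b = 0; heap: [0-15 ALLOC][16-56 FREE]
Op 4: b = realloc(b, 16) -> b = 0; heap: [0-15 ALLOC][16-56 FREE]
Op 5: c = malloc(2) -> c = 16; heap: [0-15 ALLOC][16-17 ALLOC][18-56 FREE]
Op 6: d = malloc(15) -> d = 18; heap: [0-15 ALLOC][16-17 ALLOC][18-32 ALLOC][33-56 FREE]
Op 7: b = realloc(b, 3) -> b = 0; heap: [0-2 ALLOC][3-15 FREE][16-17 ALLOC][18-32 ALLOC][33-56 FREE]
Op 8: d = realloc(d, 5) -> d = 18; heap: [0-2 ALLOC][3-15 FREE][16-17 ALLOC][18-22 ALLOC][23-56 FREE]
Op 9: c = realloc(c, 27) -> c = 23; heap: [0-2 ALLOC][3-17 FREE][18-22 ALLOC][23-49 ALLOC][50-56 FREE]
Op 10: d = realloc(d, 14) -> d = 3; heap: [0-2 ALLOC][3-16 ALLOC][17-22 FREE][23-49 ALLOC][50-56 FREE]
Free blocks: [6 7] total_free=13 largest=7 -> 100*(13-7)/13 = 600/13 ≈ 46.154 -> rounds to 46

Answer: 46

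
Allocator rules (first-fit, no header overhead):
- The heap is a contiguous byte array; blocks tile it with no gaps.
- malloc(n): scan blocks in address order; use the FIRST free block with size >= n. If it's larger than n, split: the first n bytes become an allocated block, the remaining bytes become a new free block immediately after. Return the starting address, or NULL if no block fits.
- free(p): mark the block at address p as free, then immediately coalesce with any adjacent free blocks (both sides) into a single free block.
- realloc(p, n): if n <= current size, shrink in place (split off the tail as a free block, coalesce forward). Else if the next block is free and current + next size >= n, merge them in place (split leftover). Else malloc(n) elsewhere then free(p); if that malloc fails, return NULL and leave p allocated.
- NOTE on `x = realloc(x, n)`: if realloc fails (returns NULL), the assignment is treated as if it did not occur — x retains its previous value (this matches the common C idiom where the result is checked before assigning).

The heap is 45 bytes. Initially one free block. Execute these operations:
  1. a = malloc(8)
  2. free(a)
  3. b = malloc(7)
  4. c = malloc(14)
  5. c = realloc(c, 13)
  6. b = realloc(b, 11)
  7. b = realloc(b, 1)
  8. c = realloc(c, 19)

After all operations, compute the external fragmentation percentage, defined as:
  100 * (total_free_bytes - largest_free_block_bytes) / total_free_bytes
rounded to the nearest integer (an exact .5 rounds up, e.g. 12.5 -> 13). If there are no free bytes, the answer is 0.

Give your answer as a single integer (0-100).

Answer: 20

Derivation:
Op 1: a = malloc(8) -> a = 0; heap: [0-7 ALLOC][8-44 FREE]
Op 2: free(a) -> (freed a); heap: [0-44 FREE]
Op 3: b = malloc(7) -> b = 0; heap: [0-6 ALLOC][7-44 FREE]
Op 4: c = malloc(14) -> c = 7; heap: [0-6 ALLOC][7-20 ALLOC][21-44 FREE]
Op 5: c = realloc(c, 13) -> c = 7; heap: [0-6 ALLOC][7-19 ALLOC][20-44 FREE]
Op 6: b = realloc(b, 11) -> b = 20; heap: [0-6 FREE][7-19 ALLOC][20-30 ALLOC][31-44 FREE]
Op 7: b = realloc(b, 1) -> b = 20; heap: [0-6 FREE][7-19 ALLOC][20-20 ALLOC][21-44 FREE]
Op 8: c = realloc(c, 19) -> c = 21; heap: [0-19 FREE][20-20 ALLOC][21-39 ALLOC][40-44 FREE]
Free blocks: [20 5] total_free=25 largest=20 -> 100*(25-20)/25 = 500/25 = 20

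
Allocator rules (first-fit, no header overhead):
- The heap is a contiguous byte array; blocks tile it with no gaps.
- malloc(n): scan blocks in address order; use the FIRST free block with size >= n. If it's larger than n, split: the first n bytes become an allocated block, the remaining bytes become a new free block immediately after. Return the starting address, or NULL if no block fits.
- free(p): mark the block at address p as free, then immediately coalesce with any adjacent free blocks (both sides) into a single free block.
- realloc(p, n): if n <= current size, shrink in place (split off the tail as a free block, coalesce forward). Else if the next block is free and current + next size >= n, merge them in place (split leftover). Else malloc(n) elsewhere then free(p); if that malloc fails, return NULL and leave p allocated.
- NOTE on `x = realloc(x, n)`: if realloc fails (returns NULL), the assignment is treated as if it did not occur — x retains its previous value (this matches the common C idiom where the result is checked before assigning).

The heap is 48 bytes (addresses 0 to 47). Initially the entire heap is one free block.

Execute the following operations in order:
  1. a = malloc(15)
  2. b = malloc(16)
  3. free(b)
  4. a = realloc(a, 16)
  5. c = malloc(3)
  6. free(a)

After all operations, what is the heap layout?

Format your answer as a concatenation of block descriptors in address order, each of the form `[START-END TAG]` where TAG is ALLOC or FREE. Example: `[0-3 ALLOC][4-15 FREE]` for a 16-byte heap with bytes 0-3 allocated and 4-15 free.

Op 1: a = malloc(15) -> a = 0; heap: [0-14 ALLOC][15-47 FREE]
Op 2: b = malloc(16) -> b = 15; heap: [0-14 ALLOC][15-30 ALLOC][31-47 FREE]
Op 3: free(b) -> (freed b); heap: [0-14 ALLOC][15-47 FREE]
Op 4: a = realloc(a, 16) -> a = 0; heap: [0-15 ALLOC][16-47 FREE]
Op 5: c = malloc(3) -> c = 16; heap: [0-15 ALLOC][16-18 ALLOC][19-47 FREE]
Op 6: free(a) -> (freed a); heap: [0-15 FREE][16-18 ALLOC][19-47 FREE]

Answer: [0-15 FREE][16-18 ALLOC][19-47 FREE]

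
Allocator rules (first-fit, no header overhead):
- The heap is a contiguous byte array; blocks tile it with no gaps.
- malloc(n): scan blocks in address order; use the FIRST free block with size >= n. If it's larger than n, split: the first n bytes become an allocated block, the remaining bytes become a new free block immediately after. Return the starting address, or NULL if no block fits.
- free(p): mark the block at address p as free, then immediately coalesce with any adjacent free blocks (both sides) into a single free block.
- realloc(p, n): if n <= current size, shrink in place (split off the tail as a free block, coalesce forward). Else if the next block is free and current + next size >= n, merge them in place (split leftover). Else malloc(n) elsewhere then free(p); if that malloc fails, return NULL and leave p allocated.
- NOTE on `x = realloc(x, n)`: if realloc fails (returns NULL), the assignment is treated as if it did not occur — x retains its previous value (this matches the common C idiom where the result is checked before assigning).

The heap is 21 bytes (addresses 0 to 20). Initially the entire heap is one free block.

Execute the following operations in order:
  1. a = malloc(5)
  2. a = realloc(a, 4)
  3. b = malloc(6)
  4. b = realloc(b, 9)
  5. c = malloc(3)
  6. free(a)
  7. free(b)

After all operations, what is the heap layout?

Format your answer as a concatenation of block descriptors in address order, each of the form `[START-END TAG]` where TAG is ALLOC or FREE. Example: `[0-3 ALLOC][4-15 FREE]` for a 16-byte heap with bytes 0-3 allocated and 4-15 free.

Answer: [0-12 FREE][13-15 ALLOC][16-20 FREE]

Derivation:
Op 1: a = malloc(5) -> a = 0; heap: [0-4 ALLOC][5-20 FREE]
Op 2: a = realloc(a, 4) -> a = 0; heap: [0-3 ALLOC][4-20 FREE]
Op 3: b = malloc(6) -> b = 4; heap: [0-3 ALLOC][4-9 ALLOC][10-20 FREE]
Op 4: b = realloc(b, 9) -> b = 4; heap: [0-3 ALLOC][4-12 ALLOC][13-20 FREE]
Op 5: c = malloc(3) -> c = 13; heap: [0-3 ALLOC][4-12 ALLOC][13-15 ALLOC][16-20 FREE]
Op 6: free(a) -> (freed a); heap: [0-3 FREE][4-12 ALLOC][13-15 ALLOC][16-20 FREE]
Op 7: free(b) -> (freed b); heap: [0-12 FREE][13-15 ALLOC][16-20 FREE]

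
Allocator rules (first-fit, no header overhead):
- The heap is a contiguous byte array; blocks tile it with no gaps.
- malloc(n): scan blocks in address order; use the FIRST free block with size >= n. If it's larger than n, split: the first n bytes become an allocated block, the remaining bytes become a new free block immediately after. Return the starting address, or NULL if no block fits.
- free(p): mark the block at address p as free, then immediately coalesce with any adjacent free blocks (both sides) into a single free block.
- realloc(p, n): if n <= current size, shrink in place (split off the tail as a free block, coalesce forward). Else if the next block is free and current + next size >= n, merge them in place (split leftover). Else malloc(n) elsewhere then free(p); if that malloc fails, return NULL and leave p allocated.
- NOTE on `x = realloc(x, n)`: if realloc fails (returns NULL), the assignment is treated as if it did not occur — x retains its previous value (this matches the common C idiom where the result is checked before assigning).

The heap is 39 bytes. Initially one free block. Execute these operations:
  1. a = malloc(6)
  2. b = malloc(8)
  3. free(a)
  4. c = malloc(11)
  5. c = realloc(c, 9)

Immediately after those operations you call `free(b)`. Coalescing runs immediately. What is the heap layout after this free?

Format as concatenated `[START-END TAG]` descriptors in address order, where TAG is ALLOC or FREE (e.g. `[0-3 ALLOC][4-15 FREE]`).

Op 1: a = malloc(6) -> a = 0; heap: [0-5 ALLOC][6-38 FREE]
Op 2: b = malloc(8) -> b = 6; heap: [0-5 ALLOC][6-13 ALLOC][14-38 FREE]
Op 3: free(a) -> (freed a); heap: [0-5 FREE][6-13 ALLOC][14-38 FREE]
Op 4: c = malloc(11) -> c = 14; heap: [0-5 FREE][6-13 ALLOC][14-24 ALLOC][25-38 FREE]
Op 5: c = realloc(c, 9) -> c = 14; heap: [0-5 FREE][6-13 ALLOC][14-22 ALLOC][23-38 FREE]
free(b): b = 6 -> block [6-13 ALLOC]; mark free, coalesce with adjacent free neighbors -> [0-13 FREE][14-22 ALLOC][23-38 FREE]

Answer: [0-13 FREE][14-22 ALLOC][23-38 FREE]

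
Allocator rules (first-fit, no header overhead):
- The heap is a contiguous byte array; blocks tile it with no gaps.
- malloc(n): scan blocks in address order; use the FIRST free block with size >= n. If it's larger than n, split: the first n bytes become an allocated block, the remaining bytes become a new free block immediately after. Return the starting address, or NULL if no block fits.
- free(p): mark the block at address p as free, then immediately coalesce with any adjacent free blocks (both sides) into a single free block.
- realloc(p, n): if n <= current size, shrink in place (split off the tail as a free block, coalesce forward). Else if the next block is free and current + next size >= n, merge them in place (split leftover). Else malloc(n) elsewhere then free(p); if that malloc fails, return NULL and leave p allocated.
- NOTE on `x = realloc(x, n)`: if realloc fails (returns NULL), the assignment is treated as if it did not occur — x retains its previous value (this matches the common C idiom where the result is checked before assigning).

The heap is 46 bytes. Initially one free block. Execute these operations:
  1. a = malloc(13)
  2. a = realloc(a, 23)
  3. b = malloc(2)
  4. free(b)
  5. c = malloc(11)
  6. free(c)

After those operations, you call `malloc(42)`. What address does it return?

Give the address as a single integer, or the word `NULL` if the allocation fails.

Op 1: a = malloc(13) -> a = 0; heap: [0-12 ALLOC][13-45 FREE]
Op 2: a = realloc(a, 23) -> a = 0; heap: [0-22 ALLOC][23-45 FREE]
Op 3: b = malloc(2) -> b = 23; heap: [0-22 ALLOC][23-24 ALLOC][25-45 FREE]
Op 4: free(b) -> (freed b); heap: [0-22 ALLOC][23-45 FREE]
Op 5: c = malloc(11) -> c = 23; heap: [0-22 ALLOC][23-33 ALLOC][34-45 FREE]
Op 6: free(c) -> (freed c); heap: [0-22 ALLOC][23-45 FREE]
malloc(42): first-fit scan over [0-22 ALLOC][23-45 FREE] -> NULL

Answer: NULL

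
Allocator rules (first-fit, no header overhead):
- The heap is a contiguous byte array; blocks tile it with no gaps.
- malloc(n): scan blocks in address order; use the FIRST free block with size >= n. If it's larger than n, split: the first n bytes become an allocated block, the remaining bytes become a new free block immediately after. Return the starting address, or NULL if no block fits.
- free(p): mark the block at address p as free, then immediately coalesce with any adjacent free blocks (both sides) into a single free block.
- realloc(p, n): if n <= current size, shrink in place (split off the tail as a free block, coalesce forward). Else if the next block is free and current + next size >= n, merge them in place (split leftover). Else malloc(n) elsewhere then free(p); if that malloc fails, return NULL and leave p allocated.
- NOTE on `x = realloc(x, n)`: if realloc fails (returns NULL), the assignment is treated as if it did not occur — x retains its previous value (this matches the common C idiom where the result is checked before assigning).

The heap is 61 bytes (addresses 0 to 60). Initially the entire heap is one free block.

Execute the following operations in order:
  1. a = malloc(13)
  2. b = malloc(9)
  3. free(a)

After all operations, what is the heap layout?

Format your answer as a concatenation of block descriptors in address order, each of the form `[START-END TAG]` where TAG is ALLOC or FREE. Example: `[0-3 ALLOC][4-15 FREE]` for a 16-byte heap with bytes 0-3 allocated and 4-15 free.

Op 1: a = malloc(13) -> a = 0; heap: [0-12 ALLOC][13-60 FREE]
Op 2: b = malloc(9) -> b = 13; heap: [0-12 ALLOC][13-21 ALLOC][22-60 FREE]
Op 3: free(a) -> (freed a); heap: [0-12 FREE][13-21 ALLOC][22-60 FREE]

Answer: [0-12 FREE][13-21 ALLOC][22-60 FREE]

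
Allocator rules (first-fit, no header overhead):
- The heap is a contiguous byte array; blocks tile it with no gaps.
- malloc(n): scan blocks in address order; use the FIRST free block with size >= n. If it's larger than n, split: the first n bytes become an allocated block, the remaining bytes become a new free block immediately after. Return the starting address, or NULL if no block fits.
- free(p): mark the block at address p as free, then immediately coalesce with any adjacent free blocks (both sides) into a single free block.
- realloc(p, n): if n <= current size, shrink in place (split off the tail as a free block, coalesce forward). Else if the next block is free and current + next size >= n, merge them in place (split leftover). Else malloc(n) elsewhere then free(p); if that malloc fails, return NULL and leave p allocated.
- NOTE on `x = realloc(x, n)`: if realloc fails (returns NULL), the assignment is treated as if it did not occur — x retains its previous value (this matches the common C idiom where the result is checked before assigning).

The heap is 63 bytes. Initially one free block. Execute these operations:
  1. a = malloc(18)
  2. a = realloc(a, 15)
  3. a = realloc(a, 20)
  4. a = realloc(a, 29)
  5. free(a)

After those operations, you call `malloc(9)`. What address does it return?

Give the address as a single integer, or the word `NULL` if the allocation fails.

Op 1: a = malloc(18) -> a = 0; heap: [0-17 ALLOC][18-62 FREE]
Op 2: a = realloc(a, 15) -> a = 0; heap: [0-14 ALLOC][15-62 FREE]
Op 3: a = realloc(a, 20) -> a = 0; heap: [0-19 ALLOC][20-62 FREE]
Op 4: a = realloc(a, 29) -> a = 0; heap: [0-28 ALLOC][29-62 FREE]
Op 5: free(a) -> (freed a); heap: [0-62 FREE]
malloc(9): first-fit scan over [0-62 FREE] -> 0

Answer: 0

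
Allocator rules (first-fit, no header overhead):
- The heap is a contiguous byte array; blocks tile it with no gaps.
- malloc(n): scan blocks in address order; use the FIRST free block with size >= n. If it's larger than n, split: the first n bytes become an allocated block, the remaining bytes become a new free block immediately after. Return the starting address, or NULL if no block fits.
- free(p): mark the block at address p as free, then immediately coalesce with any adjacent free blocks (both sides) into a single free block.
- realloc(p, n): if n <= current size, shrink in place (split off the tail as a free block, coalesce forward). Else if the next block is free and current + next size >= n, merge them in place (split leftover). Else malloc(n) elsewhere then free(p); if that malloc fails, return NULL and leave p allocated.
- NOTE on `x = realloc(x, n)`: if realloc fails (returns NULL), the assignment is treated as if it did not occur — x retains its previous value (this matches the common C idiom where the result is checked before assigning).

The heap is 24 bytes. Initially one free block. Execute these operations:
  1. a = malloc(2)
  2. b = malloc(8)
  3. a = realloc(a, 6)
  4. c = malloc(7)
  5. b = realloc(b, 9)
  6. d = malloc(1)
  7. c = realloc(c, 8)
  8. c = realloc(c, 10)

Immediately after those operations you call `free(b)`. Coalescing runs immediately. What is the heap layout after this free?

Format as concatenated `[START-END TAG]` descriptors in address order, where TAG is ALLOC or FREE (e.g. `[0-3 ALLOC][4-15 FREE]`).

Op 1: a = malloc(2) -> a = 0; heap: [0-1 ALLOC][2-23 FREE]
Op 2: b = malloc(8) -> b = 2; heap: [0-1 ALLOC][2-9 ALLOC][10-23 FREE]
Op 3: a = realloc(a, 6) -> a = 10; heap: [0-1 FREE][2-9 ALLOC][10-15 ALLOC][16-23 FREE]
Op 4: c = malloc(7) -> c = 16; heap: [0-1 FREE][2-9 ALLOC][10-15 ALLOC][16-22 ALLOC][23-23 FREE]
Op 5: b = realloc(b, 9) -> NULL (b unchanged); heap: [0-1 FREE][2-9 ALLOC][10-15 ALLOC][16-22 ALLOC][23-23 FREE]
Op 6: d = malloc(1) -> d = 0; heap: [0-0 ALLOC][1-1 FREE][2-9 ALLOC][10-15 ALLOC][16-22 ALLOC][23-23 FREE]
Op 7: c = realloc(c, 8) -> c = 16; heap: [0-0 ALLOC][1-1 FREE][2-9 ALLOC][10-15 ALLOC][16-23 ALLOC]
Op 8: c = realloc(c, 10) -> NULL (c unchanged); heap: [0-0 ALLOC][1-1 FREE][2-9 ALLOC][10-15 ALLOC][16-23 ALLOC]
free(b): b = 2 -> block [2-9 ALLOC]; mark free, coalesce with adjacent free neighbors -> [0-0 ALLOC][1-9 FREE][10-15 ALLOC][16-23 ALLOC]

Answer: [0-0 ALLOC][1-9 FREE][10-15 ALLOC][16-23 ALLOC]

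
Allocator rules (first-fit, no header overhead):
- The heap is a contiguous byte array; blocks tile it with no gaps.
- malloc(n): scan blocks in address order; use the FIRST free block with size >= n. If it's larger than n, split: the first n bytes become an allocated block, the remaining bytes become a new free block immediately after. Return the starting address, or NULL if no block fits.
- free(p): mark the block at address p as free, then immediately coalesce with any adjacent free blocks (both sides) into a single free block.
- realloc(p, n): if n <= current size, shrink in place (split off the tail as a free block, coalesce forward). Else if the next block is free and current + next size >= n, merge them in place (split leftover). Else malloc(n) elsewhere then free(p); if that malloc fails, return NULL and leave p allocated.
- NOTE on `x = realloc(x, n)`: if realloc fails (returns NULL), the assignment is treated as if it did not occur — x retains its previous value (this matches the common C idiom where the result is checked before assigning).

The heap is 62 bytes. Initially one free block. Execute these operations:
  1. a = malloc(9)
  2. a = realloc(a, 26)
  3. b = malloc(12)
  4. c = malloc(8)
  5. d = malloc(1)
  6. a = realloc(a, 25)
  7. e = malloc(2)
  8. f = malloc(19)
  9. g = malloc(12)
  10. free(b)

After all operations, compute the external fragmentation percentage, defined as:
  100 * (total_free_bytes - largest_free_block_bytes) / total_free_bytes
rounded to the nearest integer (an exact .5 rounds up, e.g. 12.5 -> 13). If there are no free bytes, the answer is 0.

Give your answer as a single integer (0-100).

Op 1: a = malloc(9) -> a = 0; heap: [0-8 ALLOC][9-61 FREE]
Op 2: a = realloc(a, 26) -> a = 0; heap: [0-25 ALLOC][26-61 FREE]
Op 3: b = malloc(12) -> b = 26; heap: [0-25 ALLOC][26-37 ALLOC][38-61 FREE]
Op 4: c = malloc(8) -> c = 38; heap: [0-25 ALLOC][26-37 ALLOC][38-45 ALLOC][46-61 FREE]
Op 5: d = malloc(1) -> d = 46; heap: [0-25 ALLOC][26-37 ALLOC][38-45 ALLOC][46-46 ALLOC][47-61 FREE]
Op 6: a = realloc(a, 25) -> a = 0; heap: [0-24 ALLOC][25-25 FREE][26-37 ALLOC][38-45 ALLOC][46-46 ALLOC][47-61 FREE]
Op 7: e = malloc(2) -> e = 47; heap: [0-24 ALLOC][25-25 FREE][26-37 ALLOC][38-45 ALLOC][46-46 ALLOC][47-48 ALLOC][49-61 FREE]
Op 8: f = malloc(19) -> f = NULL; heap: [0-24 ALLOC][25-25 FREE][26-37 ALLOC][38-45 ALLOC][46-46 ALLOC][47-48 ALLOC][49-61 FREE]
Op 9: g = malloc(12) -> g = 49; heap: [0-24 ALLOC][25-25 FREE][26-37 ALLOC][38-45 ALLOC][46-46 ALLOC][47-48 ALLOC][49-60 ALLOC][61-61 FREE]
Op 10: free(b) -> (freed b); heap: [0-24 ALLOC][25-37 FREE][38-45 ALLOC][46-46 ALLOC][47-48 ALLOC][49-60 ALLOC][61-61 FREE]
Free blocks: [13 1] total_free=14 largest=13 -> 100*(14-13)/14 = 100/14 ≈ 7.143 -> rounds to 7

Answer: 7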